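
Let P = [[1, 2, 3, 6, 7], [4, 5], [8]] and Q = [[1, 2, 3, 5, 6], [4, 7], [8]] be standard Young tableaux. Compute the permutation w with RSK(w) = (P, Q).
Reverse the RSK construction: for i from n down to 1, find the cell of Q containing i, remove the entry at that cell from P, and reverse-bump it up through P; the value ejected from row 1 is w(i).

Step i=8: Q has 8 at row 3, column 1; remove 8 from row 3 of P and reverse-bump: 8 enters row 2 and ejects 5; 5 enters row 1 and ejects 3. So w(8) = 3. P is now [[1, 2, 5, 6, 7], [4, 8]].
Step i=7: Q has 7 at row 2, column 2; remove 8 from row 2 of P and reverse-bump: 8 enters row 1 and ejects 7. So w(7) = 7. P is now [[1, 2, 5, 6, 8], [4]].
Step i=6: Q has 6 at row 1, column 5; remove that cell from P, ejecting 8. So w(6) = 8. P is now [[1, 2, 5, 6], [4]].
Step i=5: Q has 5 at row 1, column 4; remove that cell from P, ejecting 6. So w(5) = 6. P is now [[1, 2, 5], [4]].
Step i=4: Q has 4 at row 2, column 1; remove 4 from row 2 of P and reverse-bump: 4 enters row 1 and ejects 2. So w(4) = 2. P is now [[1, 4, 5]].
Step i=3: Q has 3 at row 1, column 3; remove that cell from P, ejecting 5. So w(3) = 5. P is now [[1, 4]].
Step i=2: Q has 2 at row 1, column 2; remove that cell from P, ejecting 4. So w(2) = 4. P is now [[1]].
Step i=1: Q has 1 at row 1, column 1; remove that cell from P, ejecting 1. So w(1) = 1. P is now [].

So w = 1 4 5 2 6 8 7 3.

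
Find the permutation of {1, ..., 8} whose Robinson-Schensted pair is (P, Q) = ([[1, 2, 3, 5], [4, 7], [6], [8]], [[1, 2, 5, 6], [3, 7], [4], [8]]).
Reverse the RSK construction: for i from n down to 1, find the cell of Q containing i, remove the entry at that cell from P, and reverse-bump it up through P; the value ejected from row 1 is w(i).

Step i=8: Q has 8 at row 4, column 1; remove 8 from row 4 of P and reverse-bump: 8 enters row 3 and ejects 6; 6 enters row 2 and ejects 4; 4 enters row 1 and ejects 3. So w(8) = 3. P is now [[1, 2, 4, 5], [6, 7], [8]].
Step i=7: Q has 7 at row 2, column 2; remove 7 from row 2 of P and reverse-bump: 7 enters row 1 and ejects 5. So w(7) = 5. P is now [[1, 2, 4, 7], [6], [8]].
Step i=6: Q has 6 at row 1, column 4; remove that cell from P, ejecting 7. So w(6) = 7. P is now [[1, 2, 4], [6], [8]].
Step i=5: Q has 5 at row 1, column 3; remove that cell from P, ejecting 4. So w(5) = 4. P is now [[1, 2], [6], [8]].
Step i=4: Q has 4 at row 3, column 1; remove 8 from row 3 of P and reverse-bump: 8 enters row 2 and ejects 6; 6 enters row 1 and ejects 2. So w(4) = 2. P is now [[1, 6], [8]].
Step i=3: Q has 3 at row 2, column 1; remove 8 from row 2 of P and reverse-bump: 8 enters row 1 and ejects 6. So w(3) = 6. P is now [[1, 8]].
Step i=2: Q has 2 at row 1, column 2; remove that cell from P, ejecting 8. So w(2) = 8. P is now [[1]].
Step i=1: Q has 1 at row 1, column 1; remove that cell from P, ejecting 1. So w(1) = 1. P is now [].

So w = 1 8 6 2 4 7 5 3.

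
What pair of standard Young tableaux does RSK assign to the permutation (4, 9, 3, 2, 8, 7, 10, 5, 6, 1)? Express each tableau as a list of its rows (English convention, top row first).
P = [[1, 5, 6], [2, 7, 10], [3, 8], [4], [9]], Q = [[1, 2, 7], [3, 5, 9], [4, 6], [8], [10]]

Insert each entry of the permutation into P by Schensted row insertion, recording in Q the position of each new cell.

Insert 4: appended to row 1. P = [[4]].
Insert 9: appended to row 1. P = [[4, 9]].
Insert 3: 3 bumps 4 from row 1; 4 starts row 2. P = [[3, 9], [4]].
Insert 2: 2 bumps 3 from row 1; 3 bumps 4 from row 2; 4 starts row 3. P = [[2, 9], [3], [4]].
Insert 8: 8 bumps 9 from row 1; 9 appends to row 2. P = [[2, 8], [3, 9], [4]].
Insert 7: 7 bumps 8 from row 1; 8 bumps 9 from row 2; 9 appends to row 3. P = [[2, 7], [3, 8], [4, 9]].
Insert 10: appended to row 1. P = [[2, 7, 10], [3, 8], [4, 9]].
Insert 5: 5 bumps 7 from row 1; 7 bumps 8 from row 2; 8 bumps 9 from row 3; 9 starts row 4. P = [[2, 5, 10], [3, 7], [4, 8], [9]].
Insert 6: 6 bumps 10 from row 1; 10 appends to row 2. P = [[2, 5, 6], [3, 7, 10], [4, 8], [9]].
Insert 1: 1 bumps 2 from row 1; 2 bumps 3 from row 2; 3 bumps 4 from row 3; 4 bumps 9 from row 4; 9 starts row 5. P = [[1, 5, 6], [2, 7, 10], [3, 8], [4], [9]].

So P = [[1, 5, 6], [2, 7, 10], [3, 8], [4], [9]], Q = [[1, 2, 7], [3, 5, 9], [4, 6], [8], [10]].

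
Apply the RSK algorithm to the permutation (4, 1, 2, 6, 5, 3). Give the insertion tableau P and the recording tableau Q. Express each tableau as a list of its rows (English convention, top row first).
P = [[1, 2, 3], [4, 5], [6]], Q = [[1, 3, 4], [2, 5], [6]]

Insert each entry of the permutation into P by Schensted row insertion, recording in Q the position of each new cell.

Insert 4: appended to row 1. P = [[4]], Q = [[1]].
Insert 1: 1 bumps 4 from row 1; 4 starts row 2. P = [[1], [4]], Q = [[1], [2]].
Insert 2: appended to row 1. P = [[1, 2], [4]], Q = [[1, 3], [2]].
Insert 6: appended to row 1. P = [[1, 2, 6], [4]], Q = [[1, 3, 4], [2]].
Insert 5: 5 bumps 6 from row 1; 6 appends to row 2. P = [[1, 2, 5], [4, 6]], Q = [[1, 3, 4], [2, 5]].
Insert 3: 3 bumps 5 from row 1; 5 bumps 6 from row 2; 6 starts row 3. P = [[1, 2, 3], [4, 5], [6]], Q = [[1, 3, 4], [2, 5], [6]].

So P = [[1, 2, 3], [4, 5], [6]], Q = [[1, 3, 4], [2, 5], [6]].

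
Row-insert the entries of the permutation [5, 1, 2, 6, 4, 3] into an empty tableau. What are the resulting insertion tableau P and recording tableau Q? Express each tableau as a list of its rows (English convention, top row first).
P = [[1, 2, 3], [4, 6], [5]], Q = [[1, 3, 4], [2, 5], [6]]

Insert each entry of the permutation into P by Schensted row insertion, recording in Q the position of each new cell.

After inserting 5: P = [[5]].
After inserting 1: P = [[1], [5]].
After inserting 2: P = [[1, 2], [5]].
After inserting 6: P = [[1, 2, 6], [5]].
After inserting 4: P = [[1, 2, 4], [5, 6]].
After inserting 3: P = [[1, 2, 3], [4, 6], [5]].

So P = [[1, 2, 3], [4, 6], [5]], Q = [[1, 3, 4], [2, 5], [6]].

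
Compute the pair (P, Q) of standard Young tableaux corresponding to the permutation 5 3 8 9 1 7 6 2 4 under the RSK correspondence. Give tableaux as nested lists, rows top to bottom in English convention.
P = [[1, 2, 4], [3, 6, 9], [5, 7], [8]], Q = [[1, 3, 4], [2, 6, 9], [5, 7], [8]]

Insert each entry of the permutation into P by Schensted row insertion, recording in Q the position of each new cell.

Insert 5: appended to row 1. P = [[5]].
Insert 3: 3 bumps 5 from row 1; 5 starts row 2. P = [[3], [5]].
Insert 8: appended to row 1. P = [[3, 8], [5]].
Insert 9: appended to row 1. P = [[3, 8, 9], [5]].
Insert 1: 1 bumps 3 from row 1; 3 bumps 5 from row 2; 5 starts row 3. P = [[1, 8, 9], [3], [5]].
Insert 7: 7 bumps 8 from row 1; 8 appends to row 2. P = [[1, 7, 9], [3, 8], [5]].
Insert 6: 6 bumps 7 from row 1; 7 bumps 8 from row 2; 8 appends to row 3. P = [[1, 6, 9], [3, 7], [5, 8]].
Insert 2: 2 bumps 6 from row 1; 6 bumps 7 from row 2; 7 bumps 8 from row 3; 8 starts row 4. P = [[1, 2, 9], [3, 6], [5, 7], [8]].
Insert 4: 4 bumps 9 from row 1; 9 appends to row 2. P = [[1, 2, 4], [3, 6, 9], [5, 7], [8]].

So P = [[1, 2, 4], [3, 6, 9], [5, 7], [8]], Q = [[1, 3, 4], [2, 6, 9], [5, 7], [8]].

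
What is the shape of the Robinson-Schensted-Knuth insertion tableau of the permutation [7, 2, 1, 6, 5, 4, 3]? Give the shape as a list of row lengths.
[2, 2, 1, 1, 1]

RSK row insertion gives P = [[1, 3], [2, 4], [5], [6], [7]], which has shape [2, 2, 1, 1, 1].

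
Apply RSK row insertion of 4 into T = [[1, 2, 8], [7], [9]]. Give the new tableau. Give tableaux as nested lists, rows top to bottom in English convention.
[[1, 2, 4], [7, 8], [9]]

In row 1, 4 replaces 8 (the leftmost entry greater than 4); 8 is bumped to row 2. 8 is appended to row 2. The new tableau is [[1, 2, 4], [7, 8], [9]].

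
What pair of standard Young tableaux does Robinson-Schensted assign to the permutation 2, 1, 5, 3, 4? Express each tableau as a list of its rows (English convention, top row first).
P = [[1, 3, 4], [2, 5]], Q = [[1, 3, 5], [2, 4]]

Insert each entry of the permutation into P by Schensted row insertion, recording in Q the position of each new cell.

After inserting 2: P = [[2]].
After inserting 1: P = [[1], [2]].
After inserting 5: P = [[1, 5], [2]].
After inserting 3: P = [[1, 3], [2, 5]].
After inserting 4: P = [[1, 3, 4], [2, 5]].

So P = [[1, 3, 4], [2, 5]], Q = [[1, 3, 5], [2, 4]].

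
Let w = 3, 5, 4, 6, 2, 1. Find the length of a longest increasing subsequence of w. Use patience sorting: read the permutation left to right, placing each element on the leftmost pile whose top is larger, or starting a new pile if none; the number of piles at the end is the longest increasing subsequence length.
3: new pile. tops = [3]
5: new pile. tops = [3, 5]
4: onto pile 2 (replacing 5). tops = [3, 4]
6: new pile. tops = [3, 4, 6]
2: onto pile 1 (replacing 3). tops = [2, 4, 6]
1: onto pile 1 (replacing 2). tops = [1, 4, 6]

3 piles, so the longest increasing subsequence has length 3.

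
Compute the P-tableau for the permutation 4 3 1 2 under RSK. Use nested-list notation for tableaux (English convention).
P = [[1, 2], [3], [4]]

Insert 4: appended to row 1. P = [[4]].
Insert 3: 3 bumps 4 from row 1; 4 starts row 2. P = [[3], [4]].
Insert 1: 1 bumps 3 from row 1; 3 bumps 4 from row 2; 4 starts row 3. P = [[1], [3], [4]].
Insert 2: appended to row 1. P = [[1, 2], [3], [4]].

So P = [[1, 2], [3], [4]].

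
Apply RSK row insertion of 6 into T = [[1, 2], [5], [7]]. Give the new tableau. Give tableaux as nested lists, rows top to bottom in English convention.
[[1, 2, 6], [5], [7]]

6 is larger than every entry of row 1, so it is appended to row 1. The new tableau is [[1, 2, 6], [5], [7]].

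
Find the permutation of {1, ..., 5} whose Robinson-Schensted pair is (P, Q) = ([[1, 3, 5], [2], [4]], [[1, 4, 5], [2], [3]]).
Reverse the RSK construction: for i from n down to 1, find the cell of Q containing i, remove the entry at that cell from P, and reverse-bump it up through P; the value ejected from row 1 is w(i).

Step i=5: Q has 5 at row 1, column 3; remove that cell from P, ejecting 5. So w(5) = 5. P is now [[1, 3], [2], [4]].
Step i=4: Q has 4 at row 1, column 2; remove that cell from P, ejecting 3. So w(4) = 3. P is now [[1], [2], [4]].
Step i=3: Q has 3 at row 3, column 1; remove 4 from row 3 of P and reverse-bump: 4 enters row 2 and ejects 2; 2 enters row 1 and ejects 1. So w(3) = 1. P is now [[2], [4]].
Step i=2: Q has 2 at row 2, column 1; remove 4 from row 2 of P and reverse-bump: 4 enters row 1 and ejects 2. So w(2) = 2. P is now [[4]].
Step i=1: Q has 1 at row 1, column 1; remove that cell from P, ejecting 4. So w(1) = 4. P is now [].

So w = 4 2 1 3 5.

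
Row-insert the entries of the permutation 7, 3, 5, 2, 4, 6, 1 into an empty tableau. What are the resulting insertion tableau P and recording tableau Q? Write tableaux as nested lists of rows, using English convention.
P = [[1, 4, 6], [2, 5], [3], [7]], Q = [[1, 3, 6], [2, 5], [4], [7]]

Insert each entry of the permutation into P by Schensted row insertion, recording in Q the position of each new cell.

Insert 7: appended to row 1. P = [[7]].
Insert 3: 3 bumps 7 from row 1; 7 starts row 2. P = [[3], [7]].
Insert 5: appended to row 1. P = [[3, 5], [7]].
Insert 2: 2 bumps 3 from row 1; 3 bumps 7 from row 2; 7 starts row 3. P = [[2, 5], [3], [7]].
Insert 4: 4 bumps 5 from row 1; 5 appends to row 2. P = [[2, 4], [3, 5], [7]].
Insert 6: appended to row 1. P = [[2, 4, 6], [3, 5], [7]].
Insert 1: 1 bumps 2 from row 1; 2 bumps 3 from row 2; 3 bumps 7 from row 3; 7 starts row 4. P = [[1, 4, 6], [2, 5], [3], [7]].

So P = [[1, 4, 6], [2, 5], [3], [7]], Q = [[1, 3, 6], [2, 5], [4], [7]].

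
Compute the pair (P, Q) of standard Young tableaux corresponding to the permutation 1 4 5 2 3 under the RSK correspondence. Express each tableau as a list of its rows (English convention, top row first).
Insert each entry of the permutation into P by Schensted row insertion, recording in Q the position of each new cell.

After inserting 1: P = [[1]].
After inserting 4: P = [[1, 4]].
After inserting 5: P = [[1, 4, 5]].
After inserting 2: P = [[1, 2, 5], [4]].
After inserting 3: P = [[1, 2, 3], [4, 5]].

So P = [[1, 2, 3], [4, 5]], Q = [[1, 2, 3], [4, 5]].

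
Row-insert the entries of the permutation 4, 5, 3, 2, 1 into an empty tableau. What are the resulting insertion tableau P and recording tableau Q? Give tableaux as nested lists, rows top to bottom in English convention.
P = [[1, 5], [2], [3], [4]], Q = [[1, 2], [3], [4], [5]]

Insert each entry of the permutation into P by Schensted row insertion, recording in Q the position of each new cell.

Insert 4: appended to row 1. P = [[4]].
Insert 5: appended to row 1. P = [[4, 5]].
Insert 3: 3 bumps 4 from row 1; 4 starts row 2. P = [[3, 5], [4]].
Insert 2: 2 bumps 3 from row 1; 3 bumps 4 from row 2; 4 starts row 3. P = [[2, 5], [3], [4]].
Insert 1: 1 bumps 2 from row 1; 2 bumps 3 from row 2; 3 bumps 4 from row 3; 4 starts row 4. P = [[1, 5], [2], [3], [4]].

So P = [[1, 5], [2], [3], [4]], Q = [[1, 2], [3], [4], [5]].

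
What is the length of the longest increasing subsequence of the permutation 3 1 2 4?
3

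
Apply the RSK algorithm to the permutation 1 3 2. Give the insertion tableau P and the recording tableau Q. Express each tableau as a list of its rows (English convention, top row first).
Insert each entry of the permutation into P by Schensted row insertion, recording in Q the position of each new cell.

Insert 1: appended to row 1. P = [[1]], Q = [[1]].
Insert 3: appended to row 1. P = [[1, 3]], Q = [[1, 2]].
Insert 2: 2 bumps 3 from row 1; 3 starts row 2. P = [[1, 2], [3]], Q = [[1, 2], [3]].

So P = [[1, 2], [3]], Q = [[1, 2], [3]].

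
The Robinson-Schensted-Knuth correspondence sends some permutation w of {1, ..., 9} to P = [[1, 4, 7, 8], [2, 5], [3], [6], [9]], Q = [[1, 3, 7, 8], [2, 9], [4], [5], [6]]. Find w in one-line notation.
9 3 6 5 2 1 7 8 4

Reverse the RSK construction: for i from n down to 1, find the cell of Q containing i, remove the entry at that cell from P, and reverse-bump it up through P; the value ejected from row 1 is w(i).

Step i=9: Q has 9 at row 2, column 2; remove 5 from row 2 of P and reverse-bump: 5 enters row 1 and ejects 4. So w(9) = 4. P is now [[1, 5, 7, 8], [2], [3], [6], [9]].
Step i=8: Q has 8 at row 1, column 4; remove that cell from P, ejecting 8. So w(8) = 8. P is now [[1, 5, 7], [2], [3], [6], [9]].
Step i=7: Q has 7 at row 1, column 3; remove that cell from P, ejecting 7. So w(7) = 7. P is now [[1, 5], [2], [3], [6], [9]].
Step i=6: Q has 6 at row 5, column 1; remove 9 from row 5 of P and reverse-bump: 9 enters row 4 and ejects 6; 6 enters row 3 and ejects 3; 3 enters row 2 and ejects 2; 2 enters row 1 and ejects 1. So w(6) = 1. P is now [[2, 5], [3], [6], [9]].
Step i=5: Q has 5 at row 4, column 1; remove 9 from row 4 of P and reverse-bump: 9 enters row 3 and ejects 6; 6 enters row 2 and ejects 3; 3 enters row 1 and ejects 2. So w(5) = 2. P is now [[3, 5], [6], [9]].
Step i=4: Q has 4 at row 3, column 1; remove 9 from row 3 of P and reverse-bump: 9 enters row 2 and ejects 6; 6 enters row 1 and ejects 5. So w(4) = 5. P is now [[3, 6], [9]].
Step i=3: Q has 3 at row 1, column 2; remove that cell from P, ejecting 6. So w(3) = 6. P is now [[3], [9]].
Step i=2: Q has 2 at row 2, column 1; remove 9 from row 2 of P and reverse-bump: 9 enters row 1 and ejects 3. So w(2) = 3. P is now [[9]].
Step i=1: Q has 1 at row 1, column 1; remove that cell from P, ejecting 9. So w(1) = 9. P is now [].

So w = 9 3 6 5 2 1 7 8 4.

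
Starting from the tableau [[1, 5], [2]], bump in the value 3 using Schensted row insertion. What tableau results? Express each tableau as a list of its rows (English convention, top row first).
In row 1, 3 replaces 5 (the leftmost entry greater than 3); 5 is bumped to row 2. 5 is appended to row 2. The new tableau is [[1, 3], [2, 5]].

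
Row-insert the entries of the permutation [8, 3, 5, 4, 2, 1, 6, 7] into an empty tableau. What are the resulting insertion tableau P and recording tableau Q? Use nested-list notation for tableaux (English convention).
Insert each entry of the permutation into P by Schensted row insertion, recording in Q the position of each new cell.

Insert 8: appended to row 1. P = [[8]].
Insert 3: 3 bumps 8 from row 1; 8 starts row 2. P = [[3], [8]].
Insert 5: appended to row 1. P = [[3, 5], [8]].
Insert 4: 4 bumps 5 from row 1; 5 bumps 8 from row 2; 8 starts row 3. P = [[3, 4], [5], [8]].
Insert 2: 2 bumps 3 from row 1; 3 bumps 5 from row 2; 5 bumps 8 from row 3; 8 starts row 4. P = [[2, 4], [3], [5], [8]].
Insert 1: 1 bumps 2 from row 1; 2 bumps 3 from row 2; 3 bumps 5 from row 3; 5 bumps 8 from row 4; 8 starts row 5. P = [[1, 4], [2], [3], [5], [8]].
Insert 6: appended to row 1. P = [[1, 4, 6], [2], [3], [5], [8]].
Insert 7: appended to row 1. P = [[1, 4, 6, 7], [2], [3], [5], [8]].

So P = [[1, 4, 6, 7], [2], [3], [5], [8]], Q = [[1, 3, 7, 8], [2], [4], [5], [6]].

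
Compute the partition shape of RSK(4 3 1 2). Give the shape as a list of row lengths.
[2, 1, 1]

Row-insert each entry into an empty tableau.

After inserting 4: P = [[4]].
After inserting 3: P = [[3], [4]].
After inserting 1: P = [[1], [3], [4]].
After inserting 2: P = [[1, 2], [3], [4]].

The final insertion tableau P = [[1, 2], [3], [4]] has shape [2, 1, 1].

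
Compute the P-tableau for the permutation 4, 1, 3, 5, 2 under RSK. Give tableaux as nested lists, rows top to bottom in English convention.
P = [[1, 2, 5], [3], [4]]

Insert 4: appended to row 1. P = [[4]].
Insert 1: 1 bumps 4 from row 1; 4 starts row 2. P = [[1], [4]].
Insert 3: appended to row 1. P = [[1, 3], [4]].
Insert 5: appended to row 1. P = [[1, 3, 5], [4]].
Insert 2: 2 bumps 3 from row 1; 3 bumps 4 from row 2; 4 starts row 3. P = [[1, 2, 5], [3], [4]].

So P = [[1, 2, 5], [3], [4]].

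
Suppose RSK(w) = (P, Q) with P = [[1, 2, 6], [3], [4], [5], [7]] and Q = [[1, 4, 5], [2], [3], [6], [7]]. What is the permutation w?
7 5 1 4 6 3 2

Reverse the RSK construction: for i from n down to 1, find the cell of Q containing i, remove the entry at that cell from P, and reverse-bump it up through P; the value ejected from row 1 is w(i).

Step i=7: Q has 7 at row 5, column 1; remove 7 from row 5 of P and reverse-bump: 7 enters row 4 and ejects 5; 5 enters row 3 and ejects 4; 4 enters row 2 and ejects 3; 3 enters row 1 and ejects 2. So w(7) = 2. P is now [[1, 3, 6], [4], [5], [7]].
Step i=6: Q has 6 at row 4, column 1; remove 7 from row 4 of P and reverse-bump: 7 enters row 3 and ejects 5; 5 enters row 2 and ejects 4; 4 enters row 1 and ejects 3. So w(6) = 3. P is now [[1, 4, 6], [5], [7]].
Step i=5: Q has 5 at row 1, column 3; remove that cell from P, ejecting 6. So w(5) = 6. P is now [[1, 4], [5], [7]].
Step i=4: Q has 4 at row 1, column 2; remove that cell from P, ejecting 4. So w(4) = 4. P is now [[1], [5], [7]].
Step i=3: Q has 3 at row 3, column 1; remove 7 from row 3 of P and reverse-bump: 7 enters row 2 and ejects 5; 5 enters row 1 and ejects 1. So w(3) = 1. P is now [[5], [7]].
Step i=2: Q has 2 at row 2, column 1; remove 7 from row 2 of P and reverse-bump: 7 enters row 1 and ejects 5. So w(2) = 5. P is now [[7]].
Step i=1: Q has 1 at row 1, column 1; remove that cell from P, ejecting 7. So w(1) = 7. P is now [].

So w = 7 5 1 4 6 3 2.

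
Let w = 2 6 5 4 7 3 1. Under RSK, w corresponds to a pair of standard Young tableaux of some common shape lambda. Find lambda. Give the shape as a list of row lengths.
[3, 1, 1, 1, 1]

Row-insert each entry into an empty tableau.

After inserting 2: P = [[2]].
After inserting 6: P = [[2, 6]].
After inserting 5: P = [[2, 5], [6]].
After inserting 4: P = [[2, 4], [5], [6]].
After inserting 7: P = [[2, 4, 7], [5], [6]].
After inserting 3: P = [[2, 3, 7], [4], [5], [6]].
After inserting 1: P = [[1, 3, 7], [2], [4], [5], [6]].

The final insertion tableau P = [[1, 3, 7], [2], [4], [5], [6]] has shape [3, 1, 1, 1, 1].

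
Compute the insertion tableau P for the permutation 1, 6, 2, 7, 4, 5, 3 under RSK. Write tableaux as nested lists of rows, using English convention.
P = [[1, 2, 3, 5], [4, 7], [6]]

Insert 1: appended to row 1. P = [[1]].
Insert 6: appended to row 1. P = [[1, 6]].
Insert 2: 2 bumps 6 from row 1; 6 starts row 2. P = [[1, 2], [6]].
Insert 7: appended to row 1. P = [[1, 2, 7], [6]].
Insert 4: 4 bumps 7 from row 1; 7 appends to row 2. P = [[1, 2, 4], [6, 7]].
Insert 5: appended to row 1. P = [[1, 2, 4, 5], [6, 7]].
Insert 3: 3 bumps 4 from row 1; 4 bumps 6 from row 2; 6 starts row 3. P = [[1, 2, 3, 5], [4, 7], [6]].

So P = [[1, 2, 3, 5], [4, 7], [6]].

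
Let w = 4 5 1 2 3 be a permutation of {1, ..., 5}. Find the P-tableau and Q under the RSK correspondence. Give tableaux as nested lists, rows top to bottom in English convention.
Insert each entry of the permutation into P by Schensted row insertion, recording in Q the position of each new cell.

Insert 4: appended to row 1. P = [[4]].
Insert 5: appended to row 1. P = [[4, 5]].
Insert 1: 1 bumps 4 from row 1; 4 starts row 2. P = [[1, 5], [4]].
Insert 2: 2 bumps 5 from row 1; 5 appends to row 2. P = [[1, 2], [4, 5]].
Insert 3: appended to row 1. P = [[1, 2, 3], [4, 5]].

So P = [[1, 2, 3], [4, 5]], Q = [[1, 2, 5], [3, 4]].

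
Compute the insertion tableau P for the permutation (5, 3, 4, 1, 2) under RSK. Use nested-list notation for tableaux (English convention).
P = [[1, 2], [3, 4], [5]]

Insert 5: appended to row 1. P = [[5]].
Insert 3: 3 bumps 5 from row 1; 5 starts row 2. P = [[3], [5]].
Insert 4: appended to row 1. P = [[3, 4], [5]].
Insert 1: 1 bumps 3 from row 1; 3 bumps 5 from row 2; 5 starts row 3. P = [[1, 4], [3], [5]].
Insert 2: 2 bumps 4 from row 1; 4 appends to row 2. P = [[1, 2], [3, 4], [5]].

So P = [[1, 2], [3, 4], [5]].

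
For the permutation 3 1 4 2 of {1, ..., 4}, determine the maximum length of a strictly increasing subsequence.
2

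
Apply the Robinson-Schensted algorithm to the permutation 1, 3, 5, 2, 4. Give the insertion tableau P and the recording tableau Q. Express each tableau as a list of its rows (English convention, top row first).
Insert each entry of the permutation into P by Schensted row insertion, recording in Q the position of each new cell.

After inserting 1: P = [[1]].
After inserting 3: P = [[1, 3]].
After inserting 5: P = [[1, 3, 5]].
After inserting 2: P = [[1, 2, 5], [3]].
After inserting 4: P = [[1, 2, 4], [3, 5]].

So P = [[1, 2, 4], [3, 5]], Q = [[1, 2, 3], [4, 5]].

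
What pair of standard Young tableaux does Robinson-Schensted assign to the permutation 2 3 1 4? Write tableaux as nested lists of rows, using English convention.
P = [[1, 3, 4], [2]], Q = [[1, 2, 4], [3]]

Insert each entry of the permutation into P by Schensted row insertion, recording in Q the position of each new cell.

After inserting 2: P = [[2]].
After inserting 3: P = [[2, 3]].
After inserting 1: P = [[1, 3], [2]].
After inserting 4: P = [[1, 3, 4], [2]].

So P = [[1, 3, 4], [2]], Q = [[1, 2, 4], [3]].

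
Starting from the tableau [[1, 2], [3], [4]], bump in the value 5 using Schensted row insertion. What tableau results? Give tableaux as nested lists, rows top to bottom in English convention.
[[1, 2, 5], [3], [4]]

5 is larger than every entry of row 1, so it is appended to row 1. The new tableau is [[1, 2, 5], [3], [4]].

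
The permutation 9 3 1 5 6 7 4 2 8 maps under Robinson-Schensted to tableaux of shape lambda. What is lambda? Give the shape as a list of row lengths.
RSK row insertion gives P = [[1, 2, 6, 7, 8], [3, 4], [5], [9]], which has shape [5, 2, 1, 1].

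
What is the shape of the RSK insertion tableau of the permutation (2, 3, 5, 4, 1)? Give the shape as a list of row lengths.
Row-insert each entry into an empty tableau.

After inserting 2: P = [[2]].
After inserting 3: P = [[2, 3]].
After inserting 5: P = [[2, 3, 5]].
After inserting 4: P = [[2, 3, 4], [5]].
After inserting 1: P = [[1, 3, 4], [2], [5]].

The final insertion tableau P = [[1, 3, 4], [2], [5]] has shape [3, 1, 1].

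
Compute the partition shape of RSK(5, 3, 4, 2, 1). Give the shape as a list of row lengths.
Row-insert each entry into an empty tableau.

After inserting 5: P = [[5]].
After inserting 3: P = [[3], [5]].
After inserting 4: P = [[3, 4], [5]].
After inserting 2: P = [[2, 4], [3], [5]].
After inserting 1: P = [[1, 4], [2], [3], [5]].

The final insertion tableau P = [[1, 4], [2], [3], [5]] has shape [2, 1, 1, 1].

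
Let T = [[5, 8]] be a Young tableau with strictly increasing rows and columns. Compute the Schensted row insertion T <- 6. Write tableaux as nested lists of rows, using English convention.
[[5, 6], [8]]

In row 1, 6 replaces 8 (the leftmost entry greater than 6); 8 is bumped to row 2. 8 starts a new row 2. The new tableau is [[5, 6], [8]].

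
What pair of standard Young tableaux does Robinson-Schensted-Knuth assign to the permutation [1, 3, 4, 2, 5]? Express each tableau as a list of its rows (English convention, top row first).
P = [[1, 2, 4, 5], [3]], Q = [[1, 2, 3, 5], [4]]

Insert each entry of the permutation into P by Schensted row insertion, recording in Q the position of each new cell.

After inserting 1: P = [[1]].
After inserting 3: P = [[1, 3]].
After inserting 4: P = [[1, 3, 4]].
After inserting 2: P = [[1, 2, 4], [3]].
After inserting 5: P = [[1, 2, 4, 5], [3]].

So P = [[1, 2, 4, 5], [3]], Q = [[1, 2, 3, 5], [4]].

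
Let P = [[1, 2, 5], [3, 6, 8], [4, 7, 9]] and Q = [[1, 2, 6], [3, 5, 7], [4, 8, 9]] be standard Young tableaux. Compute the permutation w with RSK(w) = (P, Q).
Reverse the RSK construction: for i from n down to 1, find the cell of Q containing i, remove the entry at that cell from P, and reverse-bump it up through P; the value ejected from row 1 is w(i).

Step i=9: Q has 9 at row 3, column 3; remove 9 from row 3 of P and reverse-bump: 9 enters row 2 and ejects 8; 8 enters row 1 and ejects 5. So w(9) = 5. P is now [[1, 2, 8], [3, 6, 9], [4, 7]].
Step i=8: Q has 8 at row 3, column 2; remove 7 from row 3 of P and reverse-bump: 7 enters row 2 and ejects 6; 6 enters row 1 and ejects 2. So w(8) = 2. P is now [[1, 6, 8], [3, 7, 9], [4]].
Step i=7: Q has 7 at row 2, column 3; remove 9 from row 2 of P and reverse-bump: 9 enters row 1 and ejects 8. So w(7) = 8. P is now [[1, 6, 9], [3, 7], [4]].
Step i=6: Q has 6 at row 1, column 3; remove that cell from P, ejecting 9. So w(6) = 9. P is now [[1, 6], [3, 7], [4]].
Step i=5: Q has 5 at row 2, column 2; remove 7 from row 2 of P and reverse-bump: 7 enters row 1 and ejects 6. So w(5) = 6. P is now [[1, 7], [3], [4]].
Step i=4: Q has 4 at row 3, column 1; remove 4 from row 3 of P and reverse-bump: 4 enters row 2 and ejects 3; 3 enters row 1 and ejects 1. So w(4) = 1. P is now [[3, 7], [4]].
Step i=3: Q has 3 at row 2, column 1; remove 4 from row 2 of P and reverse-bump: 4 enters row 1 and ejects 3. So w(3) = 3. P is now [[4, 7]].
Step i=2: Q has 2 at row 1, column 2; remove that cell from P, ejecting 7. So w(2) = 7. P is now [[4]].
Step i=1: Q has 1 at row 1, column 1; remove that cell from P, ejecting 4. So w(1) = 4. P is now [].

So w = 4 7 3 1 6 9 8 2 5.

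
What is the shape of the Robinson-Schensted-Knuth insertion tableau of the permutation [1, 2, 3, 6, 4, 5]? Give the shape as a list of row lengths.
[5, 1]

Row-insert each entry into an empty tableau.

After inserting 1: P = [[1]].
After inserting 2: P = [[1, 2]].
After inserting 3: P = [[1, 2, 3]].
After inserting 6: P = [[1, 2, 3, 6]].
After inserting 4: P = [[1, 2, 3, 4], [6]].
After inserting 5: P = [[1, 2, 3, 4, 5], [6]].

The final insertion tableau P = [[1, 2, 3, 4, 5], [6]] has shape [5, 1].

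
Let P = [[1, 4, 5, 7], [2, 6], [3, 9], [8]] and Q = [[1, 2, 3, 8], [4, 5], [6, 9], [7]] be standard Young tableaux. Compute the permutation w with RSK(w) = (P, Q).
Reverse RSK: for i = n, n-1, ..., 1, locate i in Q, remove the corresponding corner cell from P, and reverse-bump its entry up through P; the value ejected from row 1 is w(i).

So w = 3 8 9 4 6 2 1 7 5.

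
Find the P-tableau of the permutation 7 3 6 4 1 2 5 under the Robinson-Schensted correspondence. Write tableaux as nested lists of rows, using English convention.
Insert 7: appended to row 1. P = [[7]].
Insert 3: 3 bumps 7 from row 1; 7 starts row 2. P = [[3], [7]].
Insert 6: appended to row 1. P = [[3, 6], [7]].
Insert 4: 4 bumps 6 from row 1; 6 bumps 7 from row 2; 7 starts row 3. P = [[3, 4], [6], [7]].
Insert 1: 1 bumps 3 from row 1; 3 bumps 6 from row 2; 6 bumps 7 from row 3; 7 starts row 4. P = [[1, 4], [3], [6], [7]].
Insert 2: 2 bumps 4 from row 1; 4 appends to row 2. P = [[1, 2], [3, 4], [6], [7]].
Insert 5: appended to row 1. P = [[1, 2, 5], [3, 4], [6], [7]].

So P = [[1, 2, 5], [3, 4], [6], [7]].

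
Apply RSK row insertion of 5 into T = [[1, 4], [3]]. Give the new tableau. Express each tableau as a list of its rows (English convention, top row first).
[[1, 4, 5], [3]]

5 is larger than every entry of row 1, so it is appended to row 1. The new tableau is [[1, 4, 5], [3]].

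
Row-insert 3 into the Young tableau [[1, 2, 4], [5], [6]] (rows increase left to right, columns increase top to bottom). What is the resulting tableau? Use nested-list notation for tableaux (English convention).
In row 1, 3 replaces 4 (the leftmost entry greater than 3); 4 is bumped to row 2. In row 2, 4 replaces 5 (the leftmost entry greater than 4); 5 is bumped to row 3. In row 3, 5 replaces 6 (the leftmost entry greater than 5); 6 is bumped to row 4. 6 starts a new row 4. The new tableau is [[1, 2, 3], [4], [5], [6]].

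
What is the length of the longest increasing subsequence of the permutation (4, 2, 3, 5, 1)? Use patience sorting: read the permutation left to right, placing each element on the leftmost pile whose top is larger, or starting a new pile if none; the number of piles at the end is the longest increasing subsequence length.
3

4: new pile. tops = [4]
2: onto pile 1 (replacing 4). tops = [2]
3: new pile. tops = [2, 3]
5: new pile. tops = [2, 3, 5]
1: onto pile 1 (replacing 2). tops = [1, 3, 5]

3 piles, so the longest increasing subsequence has length 3.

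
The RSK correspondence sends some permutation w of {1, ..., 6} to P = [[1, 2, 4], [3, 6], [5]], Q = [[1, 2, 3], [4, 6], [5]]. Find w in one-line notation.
1 5 6 3 2 4

Reverse the RSK construction: for i from n down to 1, find the cell of Q containing i, remove the entry at that cell from P, and reverse-bump it up through P; the value ejected from row 1 is w(i).

Step i=6: Q has 6 at row 2, column 2; remove 6 from row 2 of P and reverse-bump: 6 enters row 1 and ejects 4. So w(6) = 4. P is now [[1, 2, 6], [3], [5]].
Step i=5: Q has 5 at row 3, column 1; remove 5 from row 3 of P and reverse-bump: 5 enters row 2 and ejects 3; 3 enters row 1 and ejects 2. So w(5) = 2. P is now [[1, 3, 6], [5]].
Step i=4: Q has 4 at row 2, column 1; remove 5 from row 2 of P and reverse-bump: 5 enters row 1 and ejects 3. So w(4) = 3. P is now [[1, 5, 6]].
Step i=3: Q has 3 at row 1, column 3; remove that cell from P, ejecting 6. So w(3) = 6. P is now [[1, 5]].
Step i=2: Q has 2 at row 1, column 2; remove that cell from P, ejecting 5. So w(2) = 5. P is now [[1]].
Step i=1: Q has 1 at row 1, column 1; remove that cell from P, ejecting 1. So w(1) = 1. P is now [].

So w = 1 5 6 3 2 4.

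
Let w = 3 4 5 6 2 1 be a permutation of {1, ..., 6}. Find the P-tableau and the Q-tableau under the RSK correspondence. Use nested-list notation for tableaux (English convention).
P = [[1, 4, 5, 6], [2], [3]], Q = [[1, 2, 3, 4], [5], [6]]

Insert each entry of the permutation into P by Schensted row insertion, recording in Q the position of each new cell.

After inserting 3: P = [[3]].
After inserting 4: P = [[3, 4]].
After inserting 5: P = [[3, 4, 5]].
After inserting 6: P = [[3, 4, 5, 6]].
After inserting 2: P = [[2, 4, 5, 6], [3]].
After inserting 1: P = [[1, 4, 5, 6], [2], [3]].

So P = [[1, 4, 5, 6], [2], [3]], Q = [[1, 2, 3, 4], [5], [6]].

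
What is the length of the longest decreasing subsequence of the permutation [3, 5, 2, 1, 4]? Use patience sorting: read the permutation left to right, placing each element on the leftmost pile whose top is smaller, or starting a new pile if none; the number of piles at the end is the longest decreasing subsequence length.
3: new pile. tops = [3]
5: onto pile 1 (replacing 3). tops = [5]
2: new pile. tops = [5, 2]
1: new pile. tops = [5, 2, 1]
4: onto pile 2 (replacing 2). tops = [5, 4, 1]

3 piles, so the longest decreasing subsequence has length 3.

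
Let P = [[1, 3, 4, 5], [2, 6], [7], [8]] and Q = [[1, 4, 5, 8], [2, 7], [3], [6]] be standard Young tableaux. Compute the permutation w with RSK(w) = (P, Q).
8 7 2 3 6 1 4 5

Reverse the RSK construction: for i from n down to 1, find the cell of Q containing i, remove the entry at that cell from P, and reverse-bump it up through P; the value ejected from row 1 is w(i).

Step i=8: Q has 8 at row 1, column 4; remove that cell from P, ejecting 5. So w(8) = 5. P is now [[1, 3, 4], [2, 6], [7], [8]].
Step i=7: Q has 7 at row 2, column 2; remove 6 from row 2 of P and reverse-bump: 6 enters row 1 and ejects 4. So w(7) = 4. P is now [[1, 3, 6], [2], [7], [8]].
Step i=6: Q has 6 at row 4, column 1; remove 8 from row 4 of P and reverse-bump: 8 enters row 3 and ejects 7; 7 enters row 2 and ejects 2; 2 enters row 1 and ejects 1. So w(6) = 1. P is now [[2, 3, 6], [7], [8]].
Step i=5: Q has 5 at row 1, column 3; remove that cell from P, ejecting 6. So w(5) = 6. P is now [[2, 3], [7], [8]].
Step i=4: Q has 4 at row 1, column 2; remove that cell from P, ejecting 3. So w(4) = 3. P is now [[2], [7], [8]].
Step i=3: Q has 3 at row 3, column 1; remove 8 from row 3 of P and reverse-bump: 8 enters row 2 and ejects 7; 7 enters row 1 and ejects 2. So w(3) = 2. P is now [[7], [8]].
Step i=2: Q has 2 at row 2, column 1; remove 8 from row 2 of P and reverse-bump: 8 enters row 1 and ejects 7. So w(2) = 7. P is now [[8]].
Step i=1: Q has 1 at row 1, column 1; remove that cell from P, ejecting 8. So w(1) = 8. P is now [].

So w = 8 7 2 3 6 1 4 5.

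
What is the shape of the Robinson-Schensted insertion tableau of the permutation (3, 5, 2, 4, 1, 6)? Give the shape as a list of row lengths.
Row-insert each entry into an empty tableau.

After inserting 3: P = [[3]].
After inserting 5: P = [[3, 5]].
After inserting 2: P = [[2, 5], [3]].
After inserting 4: P = [[2, 4], [3, 5]].
After inserting 1: P = [[1, 4], [2, 5], [3]].
After inserting 6: P = [[1, 4, 6], [2, 5], [3]].

The final insertion tableau P = [[1, 4, 6], [2, 5], [3]] has shape [3, 2, 1].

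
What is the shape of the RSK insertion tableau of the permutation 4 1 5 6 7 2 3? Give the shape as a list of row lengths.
[4, 3]

Row-insert each entry into an empty tableau.

After inserting 4: P = [[4]].
After inserting 1: P = [[1], [4]].
After inserting 5: P = [[1, 5], [4]].
After inserting 6: P = [[1, 5, 6], [4]].
After inserting 7: P = [[1, 5, 6, 7], [4]].
After inserting 2: P = [[1, 2, 6, 7], [4, 5]].
After inserting 3: P = [[1, 2, 3, 7], [4, 5, 6]].

The final insertion tableau P = [[1, 2, 3, 7], [4, 5, 6]] has shape [4, 3].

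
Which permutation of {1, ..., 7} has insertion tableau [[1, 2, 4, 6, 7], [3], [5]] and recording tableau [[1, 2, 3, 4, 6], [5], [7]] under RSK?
1 3 5 6 4 7 2

Reverse the RSK construction: for i from n down to 1, find the cell of Q containing i, remove the entry at that cell from P, and reverse-bump it up through P; the value ejected from row 1 is w(i).

Step i=7: Q has 7 at row 3, column 1; remove 5 from row 3 of P and reverse-bump: 5 enters row 2 and ejects 3; 3 enters row 1 and ejects 2. So w(7) = 2. P is now [[1, 3, 4, 6, 7], [5]].
Step i=6: Q has 6 at row 1, column 5; remove that cell from P, ejecting 7. So w(6) = 7. P is now [[1, 3, 4, 6], [5]].
Step i=5: Q has 5 at row 2, column 1; remove 5 from row 2 of P and reverse-bump: 5 enters row 1 and ejects 4. So w(5) = 4. P is now [[1, 3, 5, 6]].
Step i=4: Q has 4 at row 1, column 4; remove that cell from P, ejecting 6. So w(4) = 6. P is now [[1, 3, 5]].
Step i=3: Q has 3 at row 1, column 3; remove that cell from P, ejecting 5. So w(3) = 5. P is now [[1, 3]].
Step i=2: Q has 2 at row 1, column 2; remove that cell from P, ejecting 3. So w(2) = 3. P is now [[1]].
Step i=1: Q has 1 at row 1, column 1; remove that cell from P, ejecting 1. So w(1) = 1. P is now [].

So w = 1 3 5 6 4 7 2.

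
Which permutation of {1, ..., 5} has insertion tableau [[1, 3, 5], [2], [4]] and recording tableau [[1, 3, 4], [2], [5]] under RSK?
Reverse RSK: for i = n, n-1, ..., 1, locate i in Q, remove the corresponding corner cell from P, and reverse-bump its entry up through P; the value ejected from row 1 is w(i).

So w = 4 2 3 5 1.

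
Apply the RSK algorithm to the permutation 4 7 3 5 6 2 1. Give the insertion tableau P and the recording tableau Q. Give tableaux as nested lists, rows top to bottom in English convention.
P = [[1, 5, 6], [2, 7], [3], [4]], Q = [[1, 2, 5], [3, 4], [6], [7]]

Insert each entry of the permutation into P by Schensted row insertion, recording in Q the position of each new cell.

Insert 4: appended to row 1. P = [[4]].
Insert 7: appended to row 1. P = [[4, 7]].
Insert 3: 3 bumps 4 from row 1; 4 starts row 2. P = [[3, 7], [4]].
Insert 5: 5 bumps 7 from row 1; 7 appends to row 2. P = [[3, 5], [4, 7]].
Insert 6: appended to row 1. P = [[3, 5, 6], [4, 7]].
Insert 2: 2 bumps 3 from row 1; 3 bumps 4 from row 2; 4 starts row 3. P = [[2, 5, 6], [3, 7], [4]].
Insert 1: 1 bumps 2 from row 1; 2 bumps 3 from row 2; 3 bumps 4 from row 3; 4 starts row 4. P = [[1, 5, 6], [2, 7], [3], [4]].

So P = [[1, 5, 6], [2, 7], [3], [4]], Q = [[1, 2, 5], [3, 4], [6], [7]].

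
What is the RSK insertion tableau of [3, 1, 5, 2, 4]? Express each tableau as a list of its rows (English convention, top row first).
P = [[1, 2, 4], [3, 5]]

Insert 3: appended to row 1. P = [[3]].
Insert 1: 1 bumps 3 from row 1; 3 starts row 2. P = [[1], [3]].
Insert 5: appended to row 1. P = [[1, 5], [3]].
Insert 2: 2 bumps 5 from row 1; 5 appends to row 2. P = [[1, 2], [3, 5]].
Insert 4: appended to row 1. P = [[1, 2, 4], [3, 5]].

So P = [[1, 2, 4], [3, 5]].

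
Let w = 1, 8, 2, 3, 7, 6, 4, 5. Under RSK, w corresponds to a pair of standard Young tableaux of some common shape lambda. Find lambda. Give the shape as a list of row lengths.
[5, 1, 1, 1]

Row-insert each entry into an empty tableau.

After inserting 1: P = [[1]].
After inserting 8: P = [[1, 8]].
After inserting 2: P = [[1, 2], [8]].
After inserting 3: P = [[1, 2, 3], [8]].
After inserting 7: P = [[1, 2, 3, 7], [8]].
After inserting 6: P = [[1, 2, 3, 6], [7], [8]].
After inserting 4: P = [[1, 2, 3, 4], [6], [7], [8]].
After inserting 5: P = [[1, 2, 3, 4, 5], [6], [7], [8]].

The final insertion tableau P = [[1, 2, 3, 4, 5], [6], [7], [8]] has shape [5, 1, 1, 1].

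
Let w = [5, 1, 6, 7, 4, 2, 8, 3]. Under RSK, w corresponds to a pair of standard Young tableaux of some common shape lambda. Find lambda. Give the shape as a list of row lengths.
Row-insert each entry into an empty tableau.

After inserting 5: P = [[5]].
After inserting 1: P = [[1], [5]].
After inserting 6: P = [[1, 6], [5]].
After inserting 7: P = [[1, 6, 7], [5]].
After inserting 4: P = [[1, 4, 7], [5, 6]].
After inserting 2: P = [[1, 2, 7], [4, 6], [5]].
After inserting 8: P = [[1, 2, 7, 8], [4, 6], [5]].
After inserting 3: P = [[1, 2, 3, 8], [4, 6, 7], [5]].

The final insertion tableau P = [[1, 2, 3, 8], [4, 6, 7], [5]] has shape [4, 3, 1].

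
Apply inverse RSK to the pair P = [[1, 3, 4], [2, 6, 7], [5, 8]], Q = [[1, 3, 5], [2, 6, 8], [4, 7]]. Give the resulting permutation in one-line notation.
Reverse the RSK construction: for i from n down to 1, find the cell of Q containing i, remove the entry at that cell from P, and reverse-bump it up through P; the value ejected from row 1 is w(i).

Step i=8: Q has 8 at row 2, column 3; remove 7 from row 2 of P and reverse-bump: 7 enters row 1 and ejects 4. So w(8) = 4. P is now [[1, 3, 7], [2, 6], [5, 8]].
Step i=7: Q has 7 at row 3, column 2; remove 8 from row 3 of P and reverse-bump: 8 enters row 2 and ejects 6; 6 enters row 1 and ejects 3. So w(7) = 3. P is now [[1, 6, 7], [2, 8], [5]].
Step i=6: Q has 6 at row 2, column 2; remove 8 from row 2 of P and reverse-bump: 8 enters row 1 and ejects 7. So w(6) = 7. P is now [[1, 6, 8], [2], [5]].
Step i=5: Q has 5 at row 1, column 3; remove that cell from P, ejecting 8. So w(5) = 8. P is now [[1, 6], [2], [5]].
Step i=4: Q has 4 at row 3, column 1; remove 5 from row 3 of P and reverse-bump: 5 enters row 2 and ejects 2; 2 enters row 1 and ejects 1. So w(4) = 1. P is now [[2, 6], [5]].
Step i=3: Q has 3 at row 1, column 2; remove that cell from P, ejecting 6. So w(3) = 6. P is now [[2], [5]].
Step i=2: Q has 2 at row 2, column 1; remove 5 from row 2 of P and reverse-bump: 5 enters row 1 and ejects 2. So w(2) = 2. P is now [[5]].
Step i=1: Q has 1 at row 1, column 1; remove that cell from P, ejecting 5. So w(1) = 5. P is now [].

So w = 5 2 6 1 8 7 3 4.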